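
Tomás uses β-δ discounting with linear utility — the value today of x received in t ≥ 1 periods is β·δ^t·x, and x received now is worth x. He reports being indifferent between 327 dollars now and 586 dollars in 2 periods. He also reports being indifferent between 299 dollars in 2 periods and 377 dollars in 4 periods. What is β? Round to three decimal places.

From the later pair, β·δ^2·299 = β·δ^4·377; dividing through, δ^2 = 299/377 = 0.79310, so δ = 0.89056.
Substituting δ into 327 = β·δ^2·586: β = 327/(464.759) ≈ 0.704.

β ≈ 0.704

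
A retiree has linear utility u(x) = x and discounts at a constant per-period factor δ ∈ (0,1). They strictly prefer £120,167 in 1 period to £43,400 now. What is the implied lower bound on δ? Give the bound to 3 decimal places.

δ > 0.361

The preference means 43400 < δ·120167.
Dividing through by 120167 gives δ > 0.36116.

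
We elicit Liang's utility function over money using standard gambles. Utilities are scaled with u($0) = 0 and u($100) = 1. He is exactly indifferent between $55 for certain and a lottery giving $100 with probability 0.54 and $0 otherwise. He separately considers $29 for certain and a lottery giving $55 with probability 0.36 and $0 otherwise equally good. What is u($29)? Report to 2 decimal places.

0.19

First, u($55) = 0.54·u($100) + 0.46·u($0) = 0.54.
Then u($29) = 0.36·u($55) + 0.64·u($0) = 0.36·0.54 + 0.64·0.00 = 0.1944.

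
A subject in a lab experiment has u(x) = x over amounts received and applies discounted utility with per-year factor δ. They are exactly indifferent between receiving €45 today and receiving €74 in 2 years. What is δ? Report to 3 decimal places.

Equating discounted utilities: u(45) = δ^2·u(74) ⇒ δ^2 = u(45)/u(74).
With u(x) = x: δ^2 = 45/74 = 0.60811.
So δ = 0.60811^(1/2) ≈ 0.780.

δ ≈ 0.780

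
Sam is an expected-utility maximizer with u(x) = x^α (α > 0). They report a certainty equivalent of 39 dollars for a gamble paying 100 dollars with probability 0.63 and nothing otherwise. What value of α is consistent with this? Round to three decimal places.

Since u(0) = 0, the lottery's EU is 0.63·100^α.
Setting u(39) equal to that: 39^α = 0.63·100^α ⇒ (39/100)^α = 0.63.
Taking logs: α·ln(39/100) = ln(0.63), so α = -0.462035 / -0.941609 ≈ 0.491.

α ≈ 0.491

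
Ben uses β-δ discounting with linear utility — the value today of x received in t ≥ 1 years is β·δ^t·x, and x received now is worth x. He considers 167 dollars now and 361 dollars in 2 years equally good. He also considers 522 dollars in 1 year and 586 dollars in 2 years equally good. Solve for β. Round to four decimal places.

β ≈ 0.5830

From the later pair, β·δ^1·522 = β·δ^2·586; dividing through, δ = 522/586 = 0.89078.
Now use the now-vs-future pair: 167 = β·δ^2·361 gives β = 167/(0.79350·361) ≈ 0.5830.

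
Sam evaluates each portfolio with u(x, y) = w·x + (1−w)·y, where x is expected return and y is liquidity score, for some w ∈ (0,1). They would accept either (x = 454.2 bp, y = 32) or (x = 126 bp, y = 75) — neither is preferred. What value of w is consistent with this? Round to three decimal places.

w = 0.116

u(454.2,32) = u(126,75) means w·454.2 + (1−w)·32 = w·126 + (1−w)·75.
Rearranging, 328.2·w − 43·(1−w) = 0.
The marginal rate of substitution is 43/328.2, so w = 43/(328.2+43) = 0.116.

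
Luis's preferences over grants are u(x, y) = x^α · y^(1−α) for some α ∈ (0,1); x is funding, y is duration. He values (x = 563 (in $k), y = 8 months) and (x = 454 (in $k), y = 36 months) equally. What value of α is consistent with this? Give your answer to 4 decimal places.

Indifference: 563^α · 8^(1−α) = 454^α · 36^(1−α).
(563/454)^α = (36/8)^(1−α); take logs: α·ln(563/454) = (1−α)·ln(36/8), i.e. α·0.2151824 = (1−α)·1.5040774.
With A = 0.2151824 and B = 1.5040774: α·A = (1−α)·B, so α = B/(A+B) = 1.5040774/1.7192598 ≈ 0.8748.

α ≈ 0.8748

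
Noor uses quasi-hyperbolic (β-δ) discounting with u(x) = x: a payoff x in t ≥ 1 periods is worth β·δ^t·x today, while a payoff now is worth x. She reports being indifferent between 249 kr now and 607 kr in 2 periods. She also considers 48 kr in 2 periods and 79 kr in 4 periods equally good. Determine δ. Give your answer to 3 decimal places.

From the later pair, β·δ^2·48 = β·δ^4·79; dividing through, δ^2 = 48/79 = 0.60759, so δ = 0.77948.

δ ≈ 0.779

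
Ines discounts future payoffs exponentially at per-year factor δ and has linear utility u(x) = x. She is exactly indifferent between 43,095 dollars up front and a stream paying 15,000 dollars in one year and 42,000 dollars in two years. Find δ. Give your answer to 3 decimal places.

δ ≈ 0.850

Equating present values: 43095 = 15000δ + 42000δ².
Rearranged: 42000δ² + 15000δ − 43095 = 0.
The positive root is δ = [−15000 + √(15000² + 4·42000·43095)] / (2·42000) = (−15000 + 86400.000)/84000 ≈ 0.850.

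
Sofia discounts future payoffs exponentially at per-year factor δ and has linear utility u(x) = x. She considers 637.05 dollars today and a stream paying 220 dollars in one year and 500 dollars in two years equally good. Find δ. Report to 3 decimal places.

The stream is worth 220δ + 500δ² today, so 220δ + 500δ² = 637.05.
That is, 500δ² + 220δ − 637.05 = 0, a quadratic in δ.
δ = (−220 + √(220² + 4·500·637.05)) / (2·500) = (−220 + √1322500.00) / 1000 ≈ 0.930.

δ ≈ 0.930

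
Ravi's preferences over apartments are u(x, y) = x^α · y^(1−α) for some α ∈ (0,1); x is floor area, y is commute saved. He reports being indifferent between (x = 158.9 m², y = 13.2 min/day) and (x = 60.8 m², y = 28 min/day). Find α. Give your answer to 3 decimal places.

The Cobb–Douglas utilities coincide, so 158.9^α·13.2^(1−α) = 60.8^α·28^(1−α).
Rearrange to (158.9/60.8)^α = (28/13.2)^(1−α) and take logs: α·0.960685 = (1−α)·0.751988.
So α/(1−α) = (0.751988)/(0.960685) = 0.782762, and α = 0.782762/1.782762 ≈ 0.439.

α ≈ 0.439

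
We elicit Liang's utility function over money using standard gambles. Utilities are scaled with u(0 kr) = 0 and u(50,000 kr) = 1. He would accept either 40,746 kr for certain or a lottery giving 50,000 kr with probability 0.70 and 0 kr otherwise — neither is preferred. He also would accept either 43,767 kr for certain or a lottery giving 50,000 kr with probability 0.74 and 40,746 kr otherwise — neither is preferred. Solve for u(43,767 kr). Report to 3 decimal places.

0.922

First, u(40,746 kr) = 0.70·u(50,000 kr) + 0.30·u(0 kr) = 0.70.
Chaining: u(43,767 kr) = 0.74·1.00 + 0.26·0.70 = 0.9220.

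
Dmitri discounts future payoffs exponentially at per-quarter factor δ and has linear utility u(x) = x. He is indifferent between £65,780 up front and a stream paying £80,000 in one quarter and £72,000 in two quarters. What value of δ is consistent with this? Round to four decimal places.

Present value of the stream is 80000·δ + 72000·δ². Indifference gives 80000δ + 72000δ² = 65780.
That is, 72000δ² + 80000δ − 65780 = 0, a quadratic in δ.
By the quadratic formula (taking the positive root), δ = (−80000 + √25344640000.00) / 144000 ≈ 0.5500.

δ ≈ 0.5500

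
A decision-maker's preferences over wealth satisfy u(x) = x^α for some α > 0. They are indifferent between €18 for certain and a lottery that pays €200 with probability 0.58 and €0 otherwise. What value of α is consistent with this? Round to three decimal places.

α ≈ 0.226

The lottery's expected utility is 0.58·u(200) + 0.42·u(0) = 0.58·200^α (since u(0) = 0 for α > 0).
Equating: 18^α = 0.58·200^α, i.e. 0.0900^α = 0.58.
Taking logs: α·ln(18/200) = ln(0.58), so α = -0.544727 / -2.407946 ≈ 0.226.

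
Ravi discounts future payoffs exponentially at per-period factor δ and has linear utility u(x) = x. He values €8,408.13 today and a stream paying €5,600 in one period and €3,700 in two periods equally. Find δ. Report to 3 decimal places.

Present value of the stream is 5600·δ + 3700·δ². Indifference gives 5600δ + 3700δ² = 8408.13.
So 3700δ² + 5600δ − 8408.13 = 0.
The positive root is δ = [−5600 + √(5600² + 4·3700·8408.13)] / (2·3700) = (−5600 + 12482.000)/7400 ≈ 0.930.

δ ≈ 0.930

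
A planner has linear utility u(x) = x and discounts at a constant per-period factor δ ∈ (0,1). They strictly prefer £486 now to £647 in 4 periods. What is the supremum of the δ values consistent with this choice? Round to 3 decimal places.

The preference means 486 > δ^4·647.
Dividing by 647: δ^4 < 0.75116. Both sides are positive, so the 4th root keeps the direction.
δ < 0.75116^(1/4) = 0.931.

δ < 0.931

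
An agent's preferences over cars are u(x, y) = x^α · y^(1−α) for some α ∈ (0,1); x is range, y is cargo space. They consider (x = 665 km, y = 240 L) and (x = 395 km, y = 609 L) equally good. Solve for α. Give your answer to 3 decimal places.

α ≈ 0.641

The Cobb–Douglas utilities coincide, so 665^α·240^(1−α) = 395^α·609^(1−α).
Taking logs: α·ln 665 + (1−α)·ln 240 = α·ln 395 + (1−α)·ln 609, i.e. α·0.520901 = (1−α)·0.931179.
Thus α·(1.452080) = 0.931179, so α = 0.931179/1.452080 ≈ 0.641.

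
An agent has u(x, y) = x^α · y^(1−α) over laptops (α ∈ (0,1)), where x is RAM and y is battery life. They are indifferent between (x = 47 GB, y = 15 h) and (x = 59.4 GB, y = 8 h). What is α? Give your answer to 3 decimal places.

α ≈ 0.729

Set the two utilities equal: 47^α·15^(1−α) = 59.4^α·8^(1−α).
(47/59.4)^α = (8/15)^(1−α); take logs: α·ln(47/59.4) = (1−α)·ln(8/15), i.e. α·-0.234147 = (1−α)·-0.628609.
With A = -0.234147 and B = -0.628609: α·A = (1−α)·B, so α = B/(A+B) = -0.628609/-0.862756 ≈ 0.729.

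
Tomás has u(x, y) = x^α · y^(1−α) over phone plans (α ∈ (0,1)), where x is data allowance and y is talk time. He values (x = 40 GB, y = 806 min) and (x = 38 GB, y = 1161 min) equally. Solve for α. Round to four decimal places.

α ≈ 0.8768

Indifference: 40^α · 806^(1−α) = 38^α · 1161^(1−α).
Rearrange to (40/38)^α = (1161/806)^(1−α) and take logs: α·0.0512933 = (1−α)·0.3649532.
So α/(1−α) = (0.3649532)/(0.0512933) = 7.1150267, and α = 7.1150267/8.1150267 ≈ 0.8768.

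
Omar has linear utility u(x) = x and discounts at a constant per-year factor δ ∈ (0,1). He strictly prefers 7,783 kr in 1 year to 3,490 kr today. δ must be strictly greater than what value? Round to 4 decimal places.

Under u(x) = x this choice says 3490 < δ·7783.
Dividing through by 7783 gives δ > 0.44841.

δ > 0.4484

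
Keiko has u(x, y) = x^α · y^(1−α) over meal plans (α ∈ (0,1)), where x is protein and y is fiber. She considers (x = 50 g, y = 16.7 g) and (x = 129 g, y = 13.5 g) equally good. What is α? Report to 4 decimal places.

α ≈ 0.1833

Set the two utilities equal: 50^α·16.7^(1−α) = 129^α·13.5^(1−α).
(50/129)^α = (13.5/16.7)^(1−α); take logs: α·ln(50/129) = (1−α)·ln(13.5/16.7), i.e. α·-0.9477894 = (1−α)·-0.2127190.
With A = -0.9477894 and B = -0.2127190: α·A = (1−α)·B, so α = B/(A+B) = -0.2127190/-1.1605084 ≈ 0.1833.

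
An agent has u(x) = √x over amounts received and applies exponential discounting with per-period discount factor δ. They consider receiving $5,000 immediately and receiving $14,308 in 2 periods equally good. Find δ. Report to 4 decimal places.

δ ≈ 0.7689

Indifference means u(5000) = δ^2 · u(14308), so δ^2 = u(5000)/u(14308).
Since u(x) = √x, δ^2 = √(5000/14308) = 0.59115.
Hence δ = (0.59115)^(1/2) = 0.768861.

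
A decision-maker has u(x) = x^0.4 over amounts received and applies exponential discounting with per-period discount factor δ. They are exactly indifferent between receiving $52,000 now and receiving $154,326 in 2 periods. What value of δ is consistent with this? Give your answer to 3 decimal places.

Indifference means u(52000) = δ^2 · u(154326), so δ^2 = u(52000)/u(154326).
With u(x) = x^0.4: δ^2 = 52000^0.4/154326^0.4 = (52000/154326)^0.4 = 0.64718.
Taking the square root: δ = 0.64718^(1/2) ≈ 0.804.

δ ≈ 0.804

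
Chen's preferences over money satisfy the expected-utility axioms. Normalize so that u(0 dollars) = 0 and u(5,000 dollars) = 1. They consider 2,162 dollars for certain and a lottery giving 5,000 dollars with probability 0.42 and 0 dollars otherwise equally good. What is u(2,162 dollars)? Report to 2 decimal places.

0.42

By the standard-gamble method, u(2,162 dollars) is just the indifference probability on the best outcome: 0.42.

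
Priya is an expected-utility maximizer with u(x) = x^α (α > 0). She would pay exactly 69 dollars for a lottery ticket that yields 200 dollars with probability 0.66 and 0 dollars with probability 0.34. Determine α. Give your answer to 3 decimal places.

α ≈ 0.390

The lottery's expected utility is 0.66·u(200) + 0.34·u(0) = 0.66·200^α (since u(0) = 0 for α > 0).
Indifference: 69^α = 0.66·200^α, so (69/200)^α = 0.66.
α = ln(0.66) / ln(69/200) = -0.415515/-1.064211 ≈ 0.390.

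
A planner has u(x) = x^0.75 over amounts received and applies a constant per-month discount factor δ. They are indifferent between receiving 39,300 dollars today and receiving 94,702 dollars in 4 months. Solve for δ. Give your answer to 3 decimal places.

Indifference means u(39300) = δ^4 · u(94702), so δ^4 = u(39300)/u(94702).
With u(x) = x^0.75: δ^4 = 39300^0.75/94702^0.75 = (39300/94702)^0.75 = 0.51704.
Taking the 4th root: δ = 0.51704^(1/4) ≈ 0.848.

δ ≈ 0.848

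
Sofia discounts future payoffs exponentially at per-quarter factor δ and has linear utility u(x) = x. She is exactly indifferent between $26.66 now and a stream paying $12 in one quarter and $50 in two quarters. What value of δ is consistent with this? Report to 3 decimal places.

δ ≈ 0.620

Present value of the stream is 12·δ + 50·δ². Indifference gives 12δ + 50δ² = 26.66.
That is, 50δ² + 12δ − 26.66 = 0, a quadratic in δ.
By the quadratic formula (taking the positive root), δ = (−12 + √5476.00) / 100 ≈ 0.620.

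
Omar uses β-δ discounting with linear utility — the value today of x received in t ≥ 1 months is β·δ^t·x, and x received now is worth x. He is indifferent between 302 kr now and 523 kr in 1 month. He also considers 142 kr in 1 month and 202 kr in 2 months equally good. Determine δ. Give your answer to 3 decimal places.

δ ≈ 0.703

The second indifference involves only future payoffs, so β cancels: β·δ^1·142 = β·δ^2·202, giving δ = 142/202 = 0.70297.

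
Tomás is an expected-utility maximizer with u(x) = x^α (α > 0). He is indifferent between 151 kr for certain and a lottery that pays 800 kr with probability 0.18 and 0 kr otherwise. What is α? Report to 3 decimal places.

α ≈ 1.028

The lottery's expected utility is 0.18·u(800) + 0.82·u(0) = 0.18·800^α (since u(0) = 0 for α > 0).
Indifference: 151^α = 0.18·800^α, so (151/800)^α = 0.18.
Take logs: α = ln 0.18 / ln(151/800) ≈ 1.02847.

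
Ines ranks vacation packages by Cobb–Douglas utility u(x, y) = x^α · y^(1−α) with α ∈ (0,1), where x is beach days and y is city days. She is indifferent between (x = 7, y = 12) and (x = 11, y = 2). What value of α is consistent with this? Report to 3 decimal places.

Indifference: 7^α · 12^(1−α) = 11^α · 2^(1−α).
Taking logs: α·ln 7 + (1−α)·ln 12 = α·ln 11 + (1−α)·ln 2, i.e. α·-0.451985 = (1−α)·-1.791759.
So α/(1−α) = (-1.791759)/(-0.451985) = 3.964200, and α = 3.964200/4.964200 ≈ 0.799.

α ≈ 0.799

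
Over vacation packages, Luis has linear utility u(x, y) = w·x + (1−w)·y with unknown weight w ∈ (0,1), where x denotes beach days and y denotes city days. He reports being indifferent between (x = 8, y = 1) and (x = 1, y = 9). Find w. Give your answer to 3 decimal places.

Equating utilities: w·8 + (1−w)·1 = w·1 + (1−w)·9.
Collecting terms: w·7 = (1−w)·8.
Hence w = 8/(7+8) = 8/15 = 0.533.

w = 0.533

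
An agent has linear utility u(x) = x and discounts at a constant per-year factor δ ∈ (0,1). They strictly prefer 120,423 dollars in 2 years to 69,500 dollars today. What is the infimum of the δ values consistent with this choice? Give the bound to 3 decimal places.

Comparing present values: 69500 < δ^2·120423.
So δ^2 > 69500/120423 = 0.57713; taking the square root of both positive sides preserves the inequality.
δ > 0.57713^(1/2) = 0.760.

δ > 0.760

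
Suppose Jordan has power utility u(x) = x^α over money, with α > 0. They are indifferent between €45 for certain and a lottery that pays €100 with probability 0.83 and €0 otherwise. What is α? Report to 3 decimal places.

Since u(0) = 0, the lottery's EU is 0.83·100^α.
Setting u(45) equal to that: 45^α = 0.83·100^α ⇒ (45/100)^α = 0.83.
Take logs: α = ln 0.83 / ln(45/100) ≈ 0.23335.

α ≈ 0.233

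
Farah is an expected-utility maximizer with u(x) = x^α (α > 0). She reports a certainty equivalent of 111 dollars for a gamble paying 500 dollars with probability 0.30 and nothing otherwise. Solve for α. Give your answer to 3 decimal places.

α ≈ 0.800

EU(lottery) = 0.30·500^α + 0.70·0 = 0.30·500^α.
Equating: 111^α = 0.30·500^α, i.e. 0.2220^α = 0.30.
α = ln(0.30) / ln(111/500) = -1.203973/-1.505078 ≈ 0.800.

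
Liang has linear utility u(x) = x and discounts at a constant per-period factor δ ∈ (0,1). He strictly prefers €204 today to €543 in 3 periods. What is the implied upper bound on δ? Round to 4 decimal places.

δ < 0.7216

Comparing present values: 204 > δ^3·543.
Hence δ^3 < 204/543 = 0.37569, and x ↦ x^(1/3) is increasing on (0,∞).
δ < (204/543)^(1/3) ≈ 0.7216.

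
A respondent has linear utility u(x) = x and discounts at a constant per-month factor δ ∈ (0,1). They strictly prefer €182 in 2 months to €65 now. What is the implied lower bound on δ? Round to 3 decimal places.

δ > 0.598

The preference means 65 < δ^2·182.
Hence δ^2 > 65/182 = 0.35714, and x ↦ x^(1/2) is increasing on (0,∞).
δ > 0.35714^(1/2) = 0.598.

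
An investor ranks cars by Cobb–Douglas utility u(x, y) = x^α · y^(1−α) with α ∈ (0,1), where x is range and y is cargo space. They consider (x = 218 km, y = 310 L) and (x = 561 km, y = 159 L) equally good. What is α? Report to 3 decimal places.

α ≈ 0.414

Indifference: 218^α · 310^(1−α) = 561^α · 159^(1−α).
Rearrange to (218/561)^α = (159/310)^(1−α) and take logs: α·-0.945226 = (1−α)·-0.667668.
With A = -0.945226 and B = -0.667668: α·A = (1−α)·B, so α = B/(A+B) = -0.667668/-1.612894 ≈ 0.414.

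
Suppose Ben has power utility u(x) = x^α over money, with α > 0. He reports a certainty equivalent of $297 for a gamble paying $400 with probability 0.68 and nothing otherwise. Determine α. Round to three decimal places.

α ≈ 1.295

Since u(0) = 0, the lottery's EU is 0.68·400^α.
Equating: 297^α = 0.68·400^α, i.e. 0.7425^α = 0.68.
α = ln(0.68) / ln(297/400) = -0.385662/-0.297732 ≈ 1.295.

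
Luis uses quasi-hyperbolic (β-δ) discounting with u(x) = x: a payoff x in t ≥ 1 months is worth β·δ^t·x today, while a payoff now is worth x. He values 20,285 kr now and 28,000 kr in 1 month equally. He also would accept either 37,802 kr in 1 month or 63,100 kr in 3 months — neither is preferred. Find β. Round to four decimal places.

The second indifference involves only future payoffs, so β cancels: β·δ^1·37802 = β·δ^3·63100, giving δ^2 = 37802/63100 = 0.59908, so δ = 0.77400.
Substituting δ into 20285 = β·δ·28000: β = 20285/(21672.087) ≈ 0.9360.

β ≈ 0.9360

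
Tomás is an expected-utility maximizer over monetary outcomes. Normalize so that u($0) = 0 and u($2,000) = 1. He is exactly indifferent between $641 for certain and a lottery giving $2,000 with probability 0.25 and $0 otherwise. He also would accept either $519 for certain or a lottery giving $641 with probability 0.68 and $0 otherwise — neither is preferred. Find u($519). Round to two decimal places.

0.17

The first gamble pins u($641): it must equal 0.25·1 + 0.75·0 = 0.25.
Chaining: u($519) = 0.68·0.25 + 0.32·0.00 = 0.1700.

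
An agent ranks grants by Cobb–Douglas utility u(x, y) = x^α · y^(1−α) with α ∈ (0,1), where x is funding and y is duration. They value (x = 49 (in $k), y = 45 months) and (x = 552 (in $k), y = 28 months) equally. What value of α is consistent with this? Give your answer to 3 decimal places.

α ≈ 0.164

The Cobb–Douglas utilities coincide, so 49^α·45^(1−α) = 552^α·28^(1−α).
(49/552)^α = (28/45)^(1−α); take logs: α·ln(49/552) = (1−α)·ln(28/45), i.e. α·-2.421728 = (1−α)·-0.474458.
With A = -2.421728 and B = -0.474458: α·A = (1−α)·B, so α = B/(A+B) = -0.474458/-2.896186 ≈ 0.164.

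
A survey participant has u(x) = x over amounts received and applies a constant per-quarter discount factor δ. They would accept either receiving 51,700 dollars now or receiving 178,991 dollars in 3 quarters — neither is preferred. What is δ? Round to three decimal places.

δ ≈ 0.661

Equating discounted utilities: u(51700) = δ^3·u(178991) ⇒ δ^3 = u(51700)/u(178991).
With u(x) = x: δ^3 = 51700/178991 = 0.28884.
Taking the cube root: δ = 0.28884^(1/3) ≈ 0.661.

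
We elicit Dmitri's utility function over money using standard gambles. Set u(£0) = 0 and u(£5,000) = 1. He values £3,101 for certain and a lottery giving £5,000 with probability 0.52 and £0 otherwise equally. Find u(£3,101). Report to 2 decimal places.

By the standard-gamble method, u(£3,101) is just the indifference probability on the best outcome: 0.52.

0.52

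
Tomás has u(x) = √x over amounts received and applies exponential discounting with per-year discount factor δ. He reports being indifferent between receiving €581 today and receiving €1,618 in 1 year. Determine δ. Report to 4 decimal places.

δ ≈ 0.5992

Equating discounted utilities: u(581) = δ·u(1618) ⇒ δ = u(581)/u(1618).
With u(x) = √x: δ = √581/√1618 = √(581/1618) = 0.59924.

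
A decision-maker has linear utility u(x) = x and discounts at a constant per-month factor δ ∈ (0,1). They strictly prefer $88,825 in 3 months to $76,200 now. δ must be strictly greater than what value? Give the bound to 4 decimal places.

δ > 0.9502

Under u(x) = x this choice says 76200 < δ^3·88825.
Hence δ^3 > 76200/88825 = 0.85787, and x ↦ x^(1/3) is increasing on (0,∞).
δ > 0.85787^(1/3) = 0.9502.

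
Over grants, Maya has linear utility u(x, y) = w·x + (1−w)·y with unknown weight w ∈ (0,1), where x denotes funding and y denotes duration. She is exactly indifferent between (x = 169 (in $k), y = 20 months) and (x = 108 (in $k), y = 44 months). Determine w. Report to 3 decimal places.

w = 0.282

Equating utilities: w·169 + (1−w)·20 = w·108 + (1−w)·44.
Rearranging, 61·w − 24·(1−w) = 0.
So w/(1−w) = 24/61 = 0.3934, giving w = 24/(61+24) = 0.282.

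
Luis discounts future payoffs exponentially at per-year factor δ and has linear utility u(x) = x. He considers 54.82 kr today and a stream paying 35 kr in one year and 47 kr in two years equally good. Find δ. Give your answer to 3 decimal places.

Present value of the stream is 35·δ + 47·δ². Indifference gives 35δ + 47δ² = 54.82.
Rearranged: 47δ² + 35δ − 54.82 = 0.
By the quadratic formula (taking the positive root), δ = (−35 + √11531.16) / 94 ≈ 0.770.

δ ≈ 0.770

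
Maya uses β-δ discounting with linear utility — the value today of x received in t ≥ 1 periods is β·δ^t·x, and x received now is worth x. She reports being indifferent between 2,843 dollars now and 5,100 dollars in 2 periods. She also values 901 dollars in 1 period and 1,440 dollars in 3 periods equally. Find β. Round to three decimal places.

β ≈ 0.891

Both payoffs in the second observation are in the future, so β drops out: δ^1·901 = δ^3·1440 ⇒ δ^2 = 901/1440 = 0.62569, so δ = 0.79101.
The first indifference: 2843 = β·δ^2·5100, so β = 2843/(δ^2·5100) = 2843/(0.62569·5100) ≈ 0.891.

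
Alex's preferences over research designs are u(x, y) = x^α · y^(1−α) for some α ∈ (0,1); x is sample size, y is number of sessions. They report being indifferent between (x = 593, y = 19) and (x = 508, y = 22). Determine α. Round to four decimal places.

α ≈ 0.4865

Indifference: 593^α · 19^(1−α) = 508^α · 22^(1−α).
Rearrange to (593/508)^α = (22/19)^(1−α) and take logs: α·0.1547130 = (1−α)·0.1466035.
With A = 0.1547130 and B = 0.1466035: α·A = (1−α)·B, so α = B/(A+B) = 0.1466035/0.3013165 ≈ 0.4865.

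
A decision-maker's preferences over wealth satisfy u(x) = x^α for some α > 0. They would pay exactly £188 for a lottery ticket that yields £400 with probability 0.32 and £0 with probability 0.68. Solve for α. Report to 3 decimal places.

α ≈ 1.509

EU(lottery) = 0.32·400^α + 0.68·0 = 0.32·400^α.
Setting u(188) equal to that: 188^α = 0.32·400^α ⇒ (188/400)^α = 0.32.
α = ln(0.32) / ln(188/400) = -1.139434/-0.755023 ≈ 1.509.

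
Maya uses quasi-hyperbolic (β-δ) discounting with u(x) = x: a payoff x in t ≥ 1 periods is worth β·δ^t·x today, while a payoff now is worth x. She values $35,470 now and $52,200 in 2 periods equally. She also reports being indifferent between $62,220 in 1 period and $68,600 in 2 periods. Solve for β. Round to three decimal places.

β ≈ 0.826

The second indifference involves only future payoffs, so β cancels: β·δ^1·62220 = β·δ^2·68600, giving δ = 62220/68600 = 0.90700.
Substituting δ into 35470 = β·δ^2·52200: β = 35470/(42942.002) ≈ 0.826.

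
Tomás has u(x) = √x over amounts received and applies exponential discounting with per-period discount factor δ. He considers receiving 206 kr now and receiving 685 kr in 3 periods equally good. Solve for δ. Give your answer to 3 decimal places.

δ ≈ 0.819

Indifference means u(206) = δ^3 · u(685), so δ^3 = u(206)/u(685).
With u(x) = √x: δ^3 = √206/√685 = √(206/685) = 0.54839.
Hence δ = (0.54839)^(1/3) = 0.81852.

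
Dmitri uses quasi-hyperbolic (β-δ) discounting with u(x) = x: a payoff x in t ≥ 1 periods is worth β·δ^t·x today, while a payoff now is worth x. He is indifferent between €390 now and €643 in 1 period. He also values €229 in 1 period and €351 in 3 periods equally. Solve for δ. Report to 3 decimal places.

From the later pair, β·δ^1·229 = β·δ^3·351; dividing through, δ^2 = 229/351 = 0.65242, so δ = 0.80773.

δ ≈ 0.808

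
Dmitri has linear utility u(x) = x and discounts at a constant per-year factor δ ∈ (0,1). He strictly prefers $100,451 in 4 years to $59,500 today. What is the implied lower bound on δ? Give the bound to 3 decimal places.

δ > 0.877

Comparing present values: 59500 < δ^4·100451.
Hence δ^4 > 59500/100451 = 0.59233, and x ↦ x^(1/4) is increasing on (0,∞).
δ > 0.59233^(1/4) = 0.877.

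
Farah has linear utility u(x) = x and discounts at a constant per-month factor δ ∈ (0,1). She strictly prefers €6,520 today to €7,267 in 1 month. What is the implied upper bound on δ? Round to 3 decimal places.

The preference means 6520 > δ·7267.
So δ < 6520/7267 = 0.89721.

δ < 0.897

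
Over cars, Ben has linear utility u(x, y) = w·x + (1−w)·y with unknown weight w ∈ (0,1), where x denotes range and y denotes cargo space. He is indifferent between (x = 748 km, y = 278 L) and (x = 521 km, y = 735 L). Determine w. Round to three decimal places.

Equating utilities: w·748 + (1−w)·278 = w·521 + (1−w)·735.
Rearranging, 227·w − 457·(1−w) = 0.
Hence w = 457/(227+457) = 457/684 = 0.668.

w = 0.668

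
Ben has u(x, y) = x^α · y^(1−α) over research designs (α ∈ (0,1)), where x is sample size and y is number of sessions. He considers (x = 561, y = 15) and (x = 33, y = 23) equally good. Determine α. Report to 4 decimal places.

α ≈ 0.1311

Set the two utilities equal: 561^α·15^(1−α) = 33^α·23^(1−α).
Rearrange to (561/33)^α = (23/15)^(1−α) and take logs: α·2.8332133 = (1−α)·0.4274440.
Thus α·(3.2606573) = 0.4274440, so α = 0.4274440/3.2606573 ≈ 0.1311.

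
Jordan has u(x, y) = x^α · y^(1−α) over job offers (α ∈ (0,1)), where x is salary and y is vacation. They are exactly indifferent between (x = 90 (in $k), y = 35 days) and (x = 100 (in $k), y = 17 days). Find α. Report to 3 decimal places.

Set the two utilities equal: 90^α·35^(1−α) = 100^α·17^(1−α).
Taking logs: α·ln 90 + (1−α)·ln 35 = α·ln 100 + (1−α)·ln 17, i.e. α·-0.105361 = (1−α)·-0.722135.
So α/(1−α) = (-0.722135)/(-0.105361) = 6.853912, and α = 6.853912/7.853912 ≈ 0.873.

α ≈ 0.873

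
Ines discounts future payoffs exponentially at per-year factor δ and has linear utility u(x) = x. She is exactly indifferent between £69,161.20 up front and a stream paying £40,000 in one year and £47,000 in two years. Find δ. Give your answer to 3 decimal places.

Present value of the stream is 40000·δ + 47000·δ². Indifference gives 40000δ + 47000δ² = 69161.20.
So 47000δ² + 40000δ − 69161.20 = 0.
By the quadratic formula (taking the positive root), δ = (−40000 + √14602305600.00) / 94000 ≈ 0.860.

δ ≈ 0.860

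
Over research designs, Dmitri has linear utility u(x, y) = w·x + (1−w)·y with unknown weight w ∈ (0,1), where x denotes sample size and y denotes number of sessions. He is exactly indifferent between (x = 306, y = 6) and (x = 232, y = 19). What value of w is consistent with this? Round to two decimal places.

w = 0.15

Equating utilities: w·306 + (1−w)·6 = w·232 + (1−w)·19.
w·(306−232) = (1−w)·(19−6), i.e. w·74 = (1−w)·13.
So w/(1−w) = 13/74 = 0.1757, giving w = 13/(74+13) = 0.15.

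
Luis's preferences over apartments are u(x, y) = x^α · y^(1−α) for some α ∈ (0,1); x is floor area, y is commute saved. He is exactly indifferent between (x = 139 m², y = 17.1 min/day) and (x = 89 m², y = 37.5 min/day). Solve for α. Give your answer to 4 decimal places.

α ≈ 0.6379

Set the two utilities equal: 139^α·17.1^(1−α) = 89^α·37.5^(1−α).
Rearrange to (139/89)^α = (37.5/17.1)^(1−α) and take logs: α·0.4458376 = (1−α)·0.7852625.
With A = 0.4458376 and B = 0.7852625: α·A = (1−α)·B, so α = B/(A+B) = 0.7852625/1.2311001 ≈ 0.6379.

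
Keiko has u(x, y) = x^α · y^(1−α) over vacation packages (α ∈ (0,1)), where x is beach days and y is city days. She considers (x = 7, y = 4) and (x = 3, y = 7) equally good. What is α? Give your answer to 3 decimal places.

The Cobb–Douglas utilities coincide, so 7^α·4^(1−α) = 3^α·7^(1−α).
(7/3)^α = (7/4)^(1−α); take logs: α·ln(7/3) = (1−α)·ln(7/4), i.e. α·0.847298 = (1−α)·0.559616.
So α/(1−α) = (0.559616)/(0.847298) = 0.660471, and α = 0.660471/1.660471 ≈ 0.398.

α ≈ 0.398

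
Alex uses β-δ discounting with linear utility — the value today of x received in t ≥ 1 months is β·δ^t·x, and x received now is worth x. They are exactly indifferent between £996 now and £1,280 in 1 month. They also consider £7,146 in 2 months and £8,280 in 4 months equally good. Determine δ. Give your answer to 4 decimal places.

δ ≈ 0.9290

The second indifference involves only future payoffs, so β cancels: β·δ^2·7146 = β·δ^4·8280, giving δ^2 = 7146/8280 = 0.86304, so δ = 0.92900.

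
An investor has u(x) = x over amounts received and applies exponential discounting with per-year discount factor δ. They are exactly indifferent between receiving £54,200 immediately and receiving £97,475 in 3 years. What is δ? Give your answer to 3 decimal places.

δ ≈ 0.822

The payoff in 3 years is discounted by δ^3, so u(54200) = δ^3·u(97475) and δ^3 = u(54200)/u(97475).
With u(x) = x: δ^3 = 54200/97475 = 0.55604.
Hence δ = (0.55604)^(1/3) = 0.82231.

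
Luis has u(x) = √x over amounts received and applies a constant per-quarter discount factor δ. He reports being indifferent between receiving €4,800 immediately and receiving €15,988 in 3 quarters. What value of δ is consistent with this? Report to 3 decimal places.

δ ≈ 0.818

The payoff in 3 quarters is discounted by δ^3, so u(4800) = δ^3·u(15988) and δ^3 = u(4800)/u(15988).
Since u(x) = √x, δ^3 = √(4800/15988) = 0.54793.
Taking the cube root: δ = 0.54793^(1/3) ≈ 0.818.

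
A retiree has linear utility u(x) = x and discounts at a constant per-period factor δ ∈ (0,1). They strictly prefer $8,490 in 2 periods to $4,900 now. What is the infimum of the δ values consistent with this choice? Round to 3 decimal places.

Comparing present values: 4900 < δ^2·8490.
Hence δ^2 > 4900/8490 = 0.57715, and x ↦ x^(1/2) is increasing on (0,∞).
δ > (4900/8490)^(1/2) ≈ 0.760.

δ > 0.760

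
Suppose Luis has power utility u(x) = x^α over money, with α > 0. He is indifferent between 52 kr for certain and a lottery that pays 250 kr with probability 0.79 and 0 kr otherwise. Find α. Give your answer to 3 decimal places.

α ≈ 0.150

Since u(0) = 0, the lottery's EU is 0.79·250^α.
Equating: 52^α = 0.79·250^α, i.e. 0.2080^α = 0.79.
Taking logs: α·ln(52/250) = ln(0.79), so α = -0.235722 / -1.570217 ≈ 0.150.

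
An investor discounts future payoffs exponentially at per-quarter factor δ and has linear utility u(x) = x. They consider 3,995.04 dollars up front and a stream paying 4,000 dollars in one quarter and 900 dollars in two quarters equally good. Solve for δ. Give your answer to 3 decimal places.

Present value of the stream is 4000·δ + 900·δ². Indifference gives 4000δ + 900δ² = 3995.04.
Rearranged: 900δ² + 4000δ − 3995.04 = 0.
The positive root is δ = [−4000 + √(4000² + 4·900·3995.04)] / (2·900) = (−4000 + 5512.000)/1800 ≈ 0.840.

δ ≈ 0.840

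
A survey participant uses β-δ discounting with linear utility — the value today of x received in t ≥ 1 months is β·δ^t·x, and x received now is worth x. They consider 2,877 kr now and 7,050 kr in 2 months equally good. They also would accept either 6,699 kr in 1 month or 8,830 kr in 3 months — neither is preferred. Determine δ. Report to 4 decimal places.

From the later pair, β·δ^1·6699 = β·δ^3·8830; dividing through, δ^2 = 6699/8830 = 0.75866, so δ = 0.87101.

δ ≈ 0.8710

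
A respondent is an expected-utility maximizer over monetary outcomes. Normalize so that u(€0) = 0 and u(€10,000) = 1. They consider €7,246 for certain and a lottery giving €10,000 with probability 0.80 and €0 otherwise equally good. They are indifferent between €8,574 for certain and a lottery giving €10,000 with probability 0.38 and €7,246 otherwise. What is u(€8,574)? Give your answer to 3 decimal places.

The first gamble pins u(€7,246): it must equal 0.80·1 + 0.20·0 = 0.80.
The second indifference gives u(€8,574) = 0.38·u(€10,000) + 0.62·u(€7,246) = 0.38·1.00 + 0.62·0.80 = 0.8760.

0.876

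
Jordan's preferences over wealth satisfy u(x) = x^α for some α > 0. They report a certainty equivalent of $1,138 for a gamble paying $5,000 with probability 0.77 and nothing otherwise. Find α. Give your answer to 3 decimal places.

The lottery's expected utility is 0.77·u(5000) + 0.23·u(0) = 0.77·5000^α (since u(0) = 0 for α > 0).
Setting u(1138) equal to that: 1138^α = 0.77·5000^α ⇒ (1138/5000)^α = 0.77.
Take logs: α = ln 0.77 / ln(1138/5000) ≈ 0.17658.

α ≈ 0.177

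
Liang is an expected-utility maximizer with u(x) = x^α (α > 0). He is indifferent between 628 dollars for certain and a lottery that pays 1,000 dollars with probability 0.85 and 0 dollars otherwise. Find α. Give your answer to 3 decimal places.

The lottery's expected utility is 0.85·u(1000) + 0.15·u(0) = 0.85·1000^α (since u(0) = 0 for α > 0).
Equating: 628^α = 0.85·1000^α, i.e. 0.6280^α = 0.85.
α = ln(0.85) / ln(628/1000) = -0.162519/-0.465215 ≈ 0.349.

α ≈ 0.349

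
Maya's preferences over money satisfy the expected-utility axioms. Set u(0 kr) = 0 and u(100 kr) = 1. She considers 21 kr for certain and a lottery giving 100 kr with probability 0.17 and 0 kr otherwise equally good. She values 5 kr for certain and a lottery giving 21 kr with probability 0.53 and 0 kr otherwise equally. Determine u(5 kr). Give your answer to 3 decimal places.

From the first indifference, u(21 kr) = 0.17·u(100 kr) + 0.83·u(0 kr) = 0.17·1 + 0.83·0 = 0.17.
The second indifference gives u(5 kr) = 0.53·u(21 kr) + 0.47·u(0 kr) = 0.53·0.17 + 0.47·0.00 = 0.0901.

0.090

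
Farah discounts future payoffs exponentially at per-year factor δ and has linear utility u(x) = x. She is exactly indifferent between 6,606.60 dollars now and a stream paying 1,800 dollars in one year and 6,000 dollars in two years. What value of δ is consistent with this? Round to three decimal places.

Present value of the stream is 1800·δ + 6000·δ². Indifference gives 1800δ + 6000δ² = 6606.60.
That is, 6000δ² + 1800δ − 6606.60 = 0, a quadratic in δ.
δ = (−1800 + √(1800² + 4·6000·6606.60)) / (2·6000) = (−1800 + √161798400.00) / 12000 ≈ 0.910.

δ ≈ 0.910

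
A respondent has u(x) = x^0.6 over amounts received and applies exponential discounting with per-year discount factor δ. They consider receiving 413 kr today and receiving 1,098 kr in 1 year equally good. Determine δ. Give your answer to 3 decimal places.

The payoff in 1 year is discounted by δ, so u(413) = δ·u(1098) and δ = u(413)/u(1098).
With u(x) = x^0.6: δ = 413^0.6/1098^0.6 = (413/1098)^0.6 = 0.55617.

δ ≈ 0.556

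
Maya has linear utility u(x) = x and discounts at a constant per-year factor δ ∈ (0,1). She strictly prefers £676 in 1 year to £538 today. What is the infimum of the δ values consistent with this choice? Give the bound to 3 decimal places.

Comparing present values: 538 < δ·676.
So δ > 538/676 = 0.79586.

δ > 0.796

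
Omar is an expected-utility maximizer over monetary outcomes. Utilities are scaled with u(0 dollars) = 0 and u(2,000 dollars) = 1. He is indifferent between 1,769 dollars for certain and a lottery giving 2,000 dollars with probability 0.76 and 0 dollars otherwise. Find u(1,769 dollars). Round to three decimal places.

0.760

u(1,769 dollars) equals the lottery's expected utility: 0.76·1 + 0.24·0 = 0.76.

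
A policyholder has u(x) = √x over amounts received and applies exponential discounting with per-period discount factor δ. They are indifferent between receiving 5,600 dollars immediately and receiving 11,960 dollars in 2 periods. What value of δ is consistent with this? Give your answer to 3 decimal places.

δ ≈ 0.827

Indifference means u(5600) = δ^2 · u(11960), so δ^2 = u(5600)/u(11960).
Since u(x) = √x, δ^2 = √(5600/11960) = 0.68427.
Hence δ = (0.68427)^(1/2) = 0.82721.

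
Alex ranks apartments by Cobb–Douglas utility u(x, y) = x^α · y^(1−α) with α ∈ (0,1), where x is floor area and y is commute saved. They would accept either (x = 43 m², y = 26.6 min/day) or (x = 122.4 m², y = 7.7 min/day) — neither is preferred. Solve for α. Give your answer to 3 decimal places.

The Cobb–Douglas utilities coincide, so 43^α·26.6^(1−α) = 122.4^α·7.7^(1−α).
(43/122.4)^α = (7.7/26.6)^(1−α); take logs: α·ln(43/122.4) = (1−α)·ln(7.7/26.6), i.e. α·-1.046094 = (1−α)·-1.239691.
With A = -1.046094 and B = -1.239691: α·A = (1−α)·B, so α = B/(A+B) = -1.239691/-2.285785 ≈ 0.542.

α ≈ 0.542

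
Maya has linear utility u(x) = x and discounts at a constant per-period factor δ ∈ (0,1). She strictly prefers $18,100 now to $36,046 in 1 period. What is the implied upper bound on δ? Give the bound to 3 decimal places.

Comparing present values: 18100 > δ·36046.
So δ < 18100/36046 = 0.50214.

δ < 0.502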